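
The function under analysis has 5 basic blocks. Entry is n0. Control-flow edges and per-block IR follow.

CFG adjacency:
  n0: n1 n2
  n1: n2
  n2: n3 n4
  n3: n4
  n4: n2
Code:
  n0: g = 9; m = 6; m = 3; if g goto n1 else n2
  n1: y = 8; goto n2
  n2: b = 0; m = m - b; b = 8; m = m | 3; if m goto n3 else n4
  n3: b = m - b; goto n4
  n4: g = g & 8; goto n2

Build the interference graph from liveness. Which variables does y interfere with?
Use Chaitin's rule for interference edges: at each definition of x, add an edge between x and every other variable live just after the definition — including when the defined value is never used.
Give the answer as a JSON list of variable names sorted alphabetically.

Answer: ["g", "m"]

Working:
def/use:
  n0: def={g,m} ue=∅
  n1: def={y} ue=∅
  n2: def={b,m} ue={m}
  n3: def={b} ue={b,m}
  n4: def={g} ue={g}

Backward fixpoint:
  live n0: ∅→{g,m}
  live n1: {g,m}→{g,m}
  live n2: {g,m}→{b,g,m}
  live n3: {b,g,m}→{g,m}
  live n4: {g,m}→{g,m}

Interference:
  b: {g,m}
  g: {b,m,y}
  m: {b,g,y}
  y: {g,m}

N(y) = ["g", "m"]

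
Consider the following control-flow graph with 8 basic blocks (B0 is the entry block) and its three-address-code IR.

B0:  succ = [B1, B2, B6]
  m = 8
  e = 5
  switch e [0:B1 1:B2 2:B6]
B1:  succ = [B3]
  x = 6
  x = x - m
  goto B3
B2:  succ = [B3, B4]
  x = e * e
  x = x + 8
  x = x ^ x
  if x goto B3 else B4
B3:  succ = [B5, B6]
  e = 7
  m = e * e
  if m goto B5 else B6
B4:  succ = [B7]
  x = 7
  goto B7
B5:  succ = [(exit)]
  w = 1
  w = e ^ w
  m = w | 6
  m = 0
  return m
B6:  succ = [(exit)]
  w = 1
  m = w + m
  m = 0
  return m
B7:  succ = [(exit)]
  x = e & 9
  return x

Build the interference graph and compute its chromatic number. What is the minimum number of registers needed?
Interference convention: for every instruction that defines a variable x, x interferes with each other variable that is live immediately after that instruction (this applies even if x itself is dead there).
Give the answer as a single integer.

Per-block:
  B0 def {e,m} use ∅
  B1 def {x} use {m}
  B2 def {x} use {e}
  B3 def {e,m} use ∅
  B4 def {x} use ∅
  B5 def {m,w} use {e}
  B6 def {m,w} use {m}
  B7 def {x} use {e}

Backward fixpoint:
  B0: in=∅ out={e,m}
  B1: in={m} out=∅
  B2: in={e} out={e}
  B3: in=∅ out={e,m}
  B4: in={e} out={e}
  B5: in={e} out=∅
  B6: in={m} out=∅
  B7: in={e} out=∅

Interfere edges:
  e — {m,w,x}
  m — {e,w,x}
  w — {e,m}
  x — {e,m}

Registers:
  lower bound: {e,m,w} mutually conflict ⇒ χ ≥ 3
  assign e→r0 m→r1 w→r2 x→r2 — no edge inside a register ⇒ χ ≤ 3
  χ = 3

Answer: 3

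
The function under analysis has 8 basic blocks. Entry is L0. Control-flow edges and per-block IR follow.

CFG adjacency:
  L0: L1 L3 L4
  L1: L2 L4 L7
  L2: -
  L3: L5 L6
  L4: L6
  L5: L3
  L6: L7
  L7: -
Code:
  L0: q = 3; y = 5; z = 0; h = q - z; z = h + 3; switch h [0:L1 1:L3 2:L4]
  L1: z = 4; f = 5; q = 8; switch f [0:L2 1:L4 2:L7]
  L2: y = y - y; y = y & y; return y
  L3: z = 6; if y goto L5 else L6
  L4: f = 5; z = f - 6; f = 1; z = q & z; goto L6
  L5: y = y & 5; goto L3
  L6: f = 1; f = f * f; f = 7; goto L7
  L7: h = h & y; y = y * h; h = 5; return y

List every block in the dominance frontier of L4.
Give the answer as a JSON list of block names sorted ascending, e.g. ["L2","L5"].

Answer: ["L6"]

Working:
idom tree: L1←L0 L2←L1 L3←L0 L4←L0 L5←L3 L6←L0 L7←L0
Dom at joins:
  L3: preds {L0,L5}: {L0} ∩ {L0,L3,L5} = {L0}; idom=L0
  L4: preds {L0,L1}: {L0} ∩ {L0,L1} = {L0}; idom=L0
  L6: preds {L3,L4}: {L0,L3} ∩ {L0,L4} = {L0}; idom=L0
  L7: preds {L1,L6}: {L0,L1} ∩ {L0,L6} = {L0}; idom=L0

DF derivation:
  L3←L0: walk · to L0
  L3←L5: walk L5→L3 to L0
  L4←L0: walk · to L0
  L4←L1: walk L1 to L0
  L6←L3: walk L3 to L0
  L6←L4: walk L4 to L0
  L7←L1: walk L1 to L0
  L7←L6: walk L6 to L0
  L0: DF=∅
  L1: DF={L4,L7}
  L2: DF=∅
  L3: DF={L3,L6}
  L4: DF={L6}
  L5: DF={L3}
  L6: DF={L7}
  L7: DF=∅

DF(L4) = ["L6"]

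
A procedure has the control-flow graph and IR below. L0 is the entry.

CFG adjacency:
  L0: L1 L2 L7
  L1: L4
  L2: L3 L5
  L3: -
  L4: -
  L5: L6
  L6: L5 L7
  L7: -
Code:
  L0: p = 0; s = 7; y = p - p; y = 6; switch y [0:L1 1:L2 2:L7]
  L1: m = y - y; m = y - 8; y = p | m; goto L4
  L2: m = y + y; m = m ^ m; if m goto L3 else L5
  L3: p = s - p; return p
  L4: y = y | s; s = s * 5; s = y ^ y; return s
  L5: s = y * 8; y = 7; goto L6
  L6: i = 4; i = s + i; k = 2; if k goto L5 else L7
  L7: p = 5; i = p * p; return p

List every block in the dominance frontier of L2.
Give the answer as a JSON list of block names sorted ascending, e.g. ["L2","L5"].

idom tree: L1←L0 L2←L0 L3←L2 L4←L1 L5←L2 L6←L5 L7←L0
Dom at joins:
  L5: preds {L2,L6}: {L0,L2} ∩ {L0,L2,L5,L6} = {L0,L2}; idom=L2
  L7: preds {L0,L6}: {L0} ∩ {L0,L2,L5,L6} = {L0}; idom=L0

Frontier:
  L5←L2: walk · to L2
  L5←L6: walk L6→L5 to L2
  L7←L0: walk · to L0
  L7←L6: walk L6→L5→L2 to L0
  DF(L0)=∅
  DF(L1)=∅
  DF(L2)={L7}
  DF(L3)=∅
  DF(L4)=∅
  DF(L5)={L5,L7}
  DF(L6)={L5,L7}
  DF(L7)=∅

DF(L2) = ["L7"]

Answer: ["L7"]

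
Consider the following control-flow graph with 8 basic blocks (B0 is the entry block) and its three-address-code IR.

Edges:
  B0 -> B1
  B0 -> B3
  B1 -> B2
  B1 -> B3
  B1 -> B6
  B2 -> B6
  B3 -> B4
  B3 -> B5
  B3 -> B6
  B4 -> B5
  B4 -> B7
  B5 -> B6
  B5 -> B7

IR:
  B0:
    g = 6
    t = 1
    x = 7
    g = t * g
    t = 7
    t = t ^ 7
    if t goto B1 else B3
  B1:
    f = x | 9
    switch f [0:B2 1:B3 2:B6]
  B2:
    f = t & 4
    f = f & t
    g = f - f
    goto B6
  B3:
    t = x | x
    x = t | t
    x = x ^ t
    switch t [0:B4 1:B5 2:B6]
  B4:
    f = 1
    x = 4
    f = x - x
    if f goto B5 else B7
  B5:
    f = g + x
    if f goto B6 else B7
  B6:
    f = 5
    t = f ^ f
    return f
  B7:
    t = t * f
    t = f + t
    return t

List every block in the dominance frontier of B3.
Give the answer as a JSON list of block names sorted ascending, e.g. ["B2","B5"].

idom tree: B1←B0 B2←B1 B3←B0 B4←B3 B5←B3 B6←B0 B7←B3
Dom at joins:
  B3: preds {B0,B1}: {B0} ∩ {B0,B1} = {B0}; idom=B0
  B5: preds {B3,B4}: {B0,B3} ∩ {B0,B3,B4} = {B0,B3}; idom=B3
  B6: preds {B1,B2,B3,B5}: {B0,B1} ∩ {B0,B1,B2} ∩ {B0,B3} ∩ {B0,B3,B5} = {B0}; idom=B0
  B7: preds {B4,B5}: {B0,B3,B4} ∩ {B0,B3,B5} = {B0,B3}; idom=B3

DF walk-up:
  B3←B0: walk · to B0
  B3←B1: walk B1 to B0
  B5←B3: walk · to B3
  B5←B4: walk B4 to B3
  B6←B1: walk B1 to B0
  B6←B2: walk B2→B1 to B0
  B6←B3: walk B3 to B0
  B6←B5: walk B5→B3 to B0
  B7←B4: walk B4 to B3
  B7←B5: walk B5 to B3
  DF(B0)=∅
  DF(B1)={B3,B6}
  DF(B2)={B6}
  DF(B3)={B6}
  DF(B4)={B5,B7}
  DF(B5)={B6,B7}
  DF(B6)=∅
  DF(B7)=∅

DF(B3) = ["B6"]

Answer: ["B6"]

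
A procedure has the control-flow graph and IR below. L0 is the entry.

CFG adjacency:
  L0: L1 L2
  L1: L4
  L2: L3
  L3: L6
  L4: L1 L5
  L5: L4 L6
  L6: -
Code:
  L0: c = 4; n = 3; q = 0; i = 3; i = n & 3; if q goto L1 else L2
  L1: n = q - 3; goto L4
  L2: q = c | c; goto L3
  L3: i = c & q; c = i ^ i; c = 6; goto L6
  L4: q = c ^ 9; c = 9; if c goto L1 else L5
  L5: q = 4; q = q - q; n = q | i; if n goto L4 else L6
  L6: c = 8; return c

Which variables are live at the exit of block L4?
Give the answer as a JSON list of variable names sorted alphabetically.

Answer: ["c", "i", "q"]

Derivation:
Per-block:
  L0: def={c,i,n,q} ue=∅
  L1: def={n} ue={q}
  L2: def={q} ue={c}
  L3: def={c,i} ue={c,q}
  L4: def={c,q} ue={c}
  L5: def={n,q} ue={i}
  L6: def={c} ue=∅

Backward fixpoint:
  live L0: ∅→{c,i,q}
  live L1: {c,i,q}→{c,i}
  live L2: {c}→{c,q}
  live L3: {c,q}→∅
  live L4: {c,i}→{c,i,q}
  live L5: {c,i}→{c,i}
  live L6: ∅→∅

live-out(L4) = ["c", "i", "q"]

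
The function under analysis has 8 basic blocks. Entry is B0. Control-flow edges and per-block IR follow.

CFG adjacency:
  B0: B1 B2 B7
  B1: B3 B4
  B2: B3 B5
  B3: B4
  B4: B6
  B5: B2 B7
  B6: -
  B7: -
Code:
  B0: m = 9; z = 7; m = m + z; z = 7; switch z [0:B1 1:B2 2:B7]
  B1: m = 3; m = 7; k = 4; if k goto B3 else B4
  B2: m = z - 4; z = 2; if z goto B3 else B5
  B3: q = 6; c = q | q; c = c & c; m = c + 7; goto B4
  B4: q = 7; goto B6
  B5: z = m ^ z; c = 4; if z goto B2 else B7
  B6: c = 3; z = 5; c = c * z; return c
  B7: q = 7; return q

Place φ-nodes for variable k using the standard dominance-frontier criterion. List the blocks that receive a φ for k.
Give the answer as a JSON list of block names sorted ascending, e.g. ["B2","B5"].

idom tree: B1←B0 B2←B0 B3←B0 B4←B0 B5←B2 B6←B4 B7←B0
Join-block Dom:
  B2: preds {B0,B5}: {B0} ∩ {B0,B2,B5} = {B0}; idom=B0
  B3: preds {B1,B2}: {B0,B1} ∩ {B0,B2} = {B0}; idom=B0
  B4: preds {B1,B3}: {B0,B1} ∩ {B0,B3} = {B0}; idom=B0
  B7: preds {B0,B5}: {B0} ∩ {B0,B2,B5} = {B0}; idom=B0

Frontier:
  B2←B0: walk · to B0
  B2←B5: walk B5→B2 to B0
  B3←B1: walk B1 to B0
  B3←B2: walk B2 to B0
  B4←B1: walk B1 to B0
  B4←B3: walk B3 to B0
  B7←B0: walk · to B0
  B7←B5: walk B5→B2 to B0
  B0 → ∅
  B1 → {B3,B4}
  B2 → {B2,B3,B7}
  B3 → {B4}
  B4 → ∅
  B5 → {B2,B7}
  B6 → ∅
  B7 → ∅

φ for k: defs {B1}
  DF⁺ = {B3,B4}

Answer: ["B3", "B4"]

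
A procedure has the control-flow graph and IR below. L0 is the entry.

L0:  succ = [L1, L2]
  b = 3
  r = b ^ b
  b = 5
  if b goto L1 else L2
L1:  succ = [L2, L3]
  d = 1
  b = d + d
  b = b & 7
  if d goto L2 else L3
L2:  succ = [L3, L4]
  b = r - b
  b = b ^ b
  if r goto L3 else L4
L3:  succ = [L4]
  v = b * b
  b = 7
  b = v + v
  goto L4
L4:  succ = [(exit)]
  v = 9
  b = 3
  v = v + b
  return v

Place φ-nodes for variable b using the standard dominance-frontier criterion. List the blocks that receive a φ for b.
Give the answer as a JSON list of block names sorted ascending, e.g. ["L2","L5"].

Answer: ["L2", "L3", "L4"]

Analysis:
idom tree: L1←L0 L2←L0 L3←L0 L4←L0
Join-block Dom:
  L2: preds {L0,L1}: {L0} ∩ {L0,L1} = {L0}; idom=L0
  L3: preds {L1,L2}: {L0,L1} ∩ {L0,L2} = {L0}; idom=L0
  L4: preds {L2,L3}: {L0,L2} ∩ {L0,L3} = {L0}; idom=L0

Frontier:
  L2←L0: walk · to L0
  L2←L1: walk L1 to L0
  L3←L1: walk L1 to L0
  L3←L2: walk L2 to L0
  L4←L2: walk L2 to L0
  L4←L3: walk L3 to L0
  DF(L0)=∅
  DF(L1)={L2,L3}
  DF(L2)={L3,L4}
  DF(L3)={L4}
  DF(L4)=∅

φ for b: defs {L0,L1,L2,L3,L4}
  DF⁺ = {L2,L3,L4}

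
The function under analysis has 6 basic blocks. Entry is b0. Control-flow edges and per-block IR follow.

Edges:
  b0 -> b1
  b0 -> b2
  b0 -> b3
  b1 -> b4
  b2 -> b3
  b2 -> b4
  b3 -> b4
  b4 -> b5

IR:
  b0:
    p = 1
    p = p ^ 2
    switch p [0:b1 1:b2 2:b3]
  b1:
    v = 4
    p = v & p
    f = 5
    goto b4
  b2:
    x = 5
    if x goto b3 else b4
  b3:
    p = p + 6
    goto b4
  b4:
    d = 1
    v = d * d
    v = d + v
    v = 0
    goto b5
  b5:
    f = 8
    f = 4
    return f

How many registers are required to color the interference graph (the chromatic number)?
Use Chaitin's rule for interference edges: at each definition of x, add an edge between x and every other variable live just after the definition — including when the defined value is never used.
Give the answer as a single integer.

Answer: 2

Analysis:
def/use:
  b0: def={p} ue=∅
  b1: def={f,p,v} ue={p}
  b2: def={x} ue=∅
  b3: def={p} ue={p}
  b4: def={d,v} ue=∅
  b5: def={f} ue=∅

Backward fixpoint:
  b0: in=∅ out={p}
  b1: in={p} out=∅
  b2: in={p} out={p}
  b3: in={p} out=∅
  b4: in=∅ out=∅
  b5: in=∅ out=∅

Interference:
  d↔{v}
  f↔∅
  p↔{v,x}
  v↔{d,p}
  x↔{p}

Chromatic number:
  lower bound: {d,v} mutually conflict ⇒ χ ≥ 2
  2-colouring: r0={d,f,p}  r1={v,x}
  χ = 2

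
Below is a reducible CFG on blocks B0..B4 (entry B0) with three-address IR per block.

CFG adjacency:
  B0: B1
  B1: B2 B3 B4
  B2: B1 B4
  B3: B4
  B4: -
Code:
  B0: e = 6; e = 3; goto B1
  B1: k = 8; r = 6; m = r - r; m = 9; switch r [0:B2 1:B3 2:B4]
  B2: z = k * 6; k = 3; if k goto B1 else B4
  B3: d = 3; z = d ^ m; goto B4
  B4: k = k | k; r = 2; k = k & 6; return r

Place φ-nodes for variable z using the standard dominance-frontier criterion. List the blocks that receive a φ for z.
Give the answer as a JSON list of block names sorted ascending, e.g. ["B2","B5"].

Answer: ["B1", "B4"]

Derivation:
idom tree: B1←B0 B2←B1 B3←B1 B4←B1
Join-block Dom:
  B1: preds {B0,B2}: {B0} ∩ {B0,B1,B2} = {B0}; idom=B0
  B4: preds {B1,B2,B3}: {B0,B1} ∩ {B0,B1,B2} ∩ {B0,B1,B3} = {B0,B1}; idom=B1

DF walk-up:
  B1←B0: walk · to B0
  B1←B2: walk B2→B1 to B0
  B4←B1: walk · to B1
  B4←B2: walk B2 to B1
  B4←B3: walk B3 to B1
  DF(B0)=∅
  DF(B1)={B1}
  DF(B2)={B1,B4}
  DF(B3)={B4}
  DF(B4)=∅

φ for z: defs {B2,B3}
  DF⁺ = {B1,B4}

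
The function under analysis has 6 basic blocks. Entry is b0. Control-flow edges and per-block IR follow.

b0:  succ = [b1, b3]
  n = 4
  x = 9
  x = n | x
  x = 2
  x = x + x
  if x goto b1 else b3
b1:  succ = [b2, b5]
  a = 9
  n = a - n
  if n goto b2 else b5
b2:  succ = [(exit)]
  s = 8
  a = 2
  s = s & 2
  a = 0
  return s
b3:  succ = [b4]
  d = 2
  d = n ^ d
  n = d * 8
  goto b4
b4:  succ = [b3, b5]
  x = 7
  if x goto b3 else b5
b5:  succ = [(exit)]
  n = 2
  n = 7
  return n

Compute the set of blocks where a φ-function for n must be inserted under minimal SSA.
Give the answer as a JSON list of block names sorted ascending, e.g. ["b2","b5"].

Answer: ["b3", "b5"]

Analysis:
idom tree: b1←b0 b2←b1 b3←b0 b4←b3 b5←b0
Dom∩ at merges:
  b3: preds {b0,b4}: {b0} ∩ {b0,b3,b4} = {b0}; idom=b0
  b5: preds {b1,b4}: {b0,b1} ∩ {b0,b3,b4} = {b0}; idom=b0

Frontier:
  join b3 pred b0: · stop@b0
  join b3 pred b4: b4→b3 stop@b0
  join b5 pred b1: b1 stop@b0
  join b5 pred b4: b4→b3 stop@b0
  DF(b0)=∅
  DF(b1)={b5}
  DF(b2)=∅
  DF(b3)={b3,b5}
  DF(b4)={b3,b5}
  DF(b5)=∅

φ for n: defs {b0,b1,b3,b5}
  DF⁺ = {b3,b5}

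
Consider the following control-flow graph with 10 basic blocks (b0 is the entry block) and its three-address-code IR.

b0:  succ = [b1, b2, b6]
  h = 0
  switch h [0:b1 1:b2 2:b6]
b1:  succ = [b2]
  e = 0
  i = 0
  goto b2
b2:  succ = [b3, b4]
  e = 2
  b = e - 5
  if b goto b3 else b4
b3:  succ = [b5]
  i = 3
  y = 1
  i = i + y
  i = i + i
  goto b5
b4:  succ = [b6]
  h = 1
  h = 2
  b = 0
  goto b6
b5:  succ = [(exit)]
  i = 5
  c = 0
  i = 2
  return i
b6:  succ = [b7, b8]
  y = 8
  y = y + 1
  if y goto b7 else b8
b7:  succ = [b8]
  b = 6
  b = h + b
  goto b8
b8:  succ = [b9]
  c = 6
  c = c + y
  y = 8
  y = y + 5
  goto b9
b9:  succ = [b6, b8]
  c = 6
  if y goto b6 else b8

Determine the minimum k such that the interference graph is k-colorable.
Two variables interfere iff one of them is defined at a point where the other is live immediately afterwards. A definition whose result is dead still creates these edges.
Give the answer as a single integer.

Block summaries:
  b0: def={h} ue=∅
  b1: def={e,i} ue=∅
  b2: def={b,e} ue=∅
  b3: def={i,y} ue=∅
  b4: def={b,h} ue=∅
  b5: def={c,i} ue=∅
  b6: def={y} ue=∅
  b7: def={b} ue={h}
  b8: def={c,y} ue={y}
  b9: def={c} ue={y}

Backward fixpoint:
  b0: in=∅ out={h}
  b1: in=∅ out=∅
  b2: in=∅ out=∅
  b3: in=∅ out=∅
  b4: in=∅ out={h}
  b5: in=∅ out=∅
  b6: in={h} out={h,y}
  b7: in={h,y} out={h,y}
  b8: in={h,y} out={h,y}
  b9: in={h,y} out={h,y}

Interference:
  b↔{h,y}
  c↔{h,y}
  e↔∅
  h↔{b,c,y}
  i↔{y}
  y↔{b,c,h,i}

Chromatic number:
  clique {b,h,y} ⇒ need ≥ 3
  3-colouring: r0={e,y}  r1={h,i}  r2={b,c}
  χ = 3

Answer: 3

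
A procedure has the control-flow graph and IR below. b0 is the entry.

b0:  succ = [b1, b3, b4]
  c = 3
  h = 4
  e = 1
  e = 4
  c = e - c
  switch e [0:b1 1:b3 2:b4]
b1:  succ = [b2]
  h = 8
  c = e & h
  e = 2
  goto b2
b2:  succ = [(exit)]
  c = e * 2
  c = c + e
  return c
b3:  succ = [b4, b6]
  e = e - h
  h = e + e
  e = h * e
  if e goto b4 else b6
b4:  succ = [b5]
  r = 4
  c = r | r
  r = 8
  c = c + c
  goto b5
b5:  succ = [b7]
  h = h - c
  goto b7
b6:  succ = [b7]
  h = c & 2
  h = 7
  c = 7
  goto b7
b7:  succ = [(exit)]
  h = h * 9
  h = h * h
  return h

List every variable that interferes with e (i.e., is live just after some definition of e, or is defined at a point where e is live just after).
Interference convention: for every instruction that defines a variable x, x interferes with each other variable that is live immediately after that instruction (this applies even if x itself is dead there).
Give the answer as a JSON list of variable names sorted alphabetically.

Answer: ["c", "h"]

Analysis:
def/use:
  b0: {c,e,h} / ∅
  b1: {c,e,h} / {e}
  b2: {c} / {e}
  b3: {e,h} / {e,h}
  b4: {c,r} / ∅
  b5: {h} / {c,h}
  b6: {c,h} / {c}
  b7: {h} / {h}

Backward fixpoint:
  b0: in=∅ out={c,e,h}
  b1: in={e} out={e}
  b2: in={e} out=∅
  b3: in={c,e,h} out={c,h}
  b4: in={h} out={c,h}
  b5: in={c,h} out={h}
  b6: in={c} out={h}
  b7: in={h} out=∅

Interfere edges:
  c: {e,h,r}
  e: {c,h}
  h: {c,e,r}
  r: {c,h}

N(e) = ["c", "h"]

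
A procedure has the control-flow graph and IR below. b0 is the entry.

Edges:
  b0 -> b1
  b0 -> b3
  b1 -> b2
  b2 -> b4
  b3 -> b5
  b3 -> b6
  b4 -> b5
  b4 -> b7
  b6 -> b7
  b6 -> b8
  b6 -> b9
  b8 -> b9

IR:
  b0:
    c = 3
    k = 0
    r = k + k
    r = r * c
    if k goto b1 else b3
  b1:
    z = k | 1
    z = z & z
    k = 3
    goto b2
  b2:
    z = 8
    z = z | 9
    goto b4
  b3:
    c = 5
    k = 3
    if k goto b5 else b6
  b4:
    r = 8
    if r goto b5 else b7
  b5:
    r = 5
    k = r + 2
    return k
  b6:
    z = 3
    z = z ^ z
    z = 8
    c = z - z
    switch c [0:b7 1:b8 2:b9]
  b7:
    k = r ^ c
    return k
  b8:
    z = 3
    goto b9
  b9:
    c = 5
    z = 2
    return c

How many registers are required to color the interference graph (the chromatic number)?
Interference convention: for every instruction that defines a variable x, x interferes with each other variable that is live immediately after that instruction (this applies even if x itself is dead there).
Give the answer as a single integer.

Block summaries:
  b0: {c,k,r} / ∅
  b1: {k,z} / {k}
  b2: {z} / ∅
  b3: {c,k} / ∅
  b4: {r} / ∅
  b5: {k,r} / ∅
  b6: {c,z} / ∅
  b7: {k} / {c,r}
  b8: {z} / ∅
  b9: {c,z} / ∅

Backward fixpoint:
  live b0: ∅→{c,k,r}
  live b1: {c,k}→{c}
  live b2: {c}→{c}
  live b3: {r}→{r}
  live b4: {c}→{c,r}
  live b5: ∅→∅
  live b6: {r}→{c,r}
  live b7: {c,r}→∅
  live b8: ∅→∅
  live b9: ∅→∅

Conflict graph:
  c — {k,r,z}
  k — {c,r}
  r — {c,k,z}
  z — {c,r}

Chromatic number:
  lower bound: {c,k,r} mutually conflict ⇒ χ ≥ 3
  3-colouring: r0={c}  r1={r}  r2={k,z}
  χ = 3

Answer: 3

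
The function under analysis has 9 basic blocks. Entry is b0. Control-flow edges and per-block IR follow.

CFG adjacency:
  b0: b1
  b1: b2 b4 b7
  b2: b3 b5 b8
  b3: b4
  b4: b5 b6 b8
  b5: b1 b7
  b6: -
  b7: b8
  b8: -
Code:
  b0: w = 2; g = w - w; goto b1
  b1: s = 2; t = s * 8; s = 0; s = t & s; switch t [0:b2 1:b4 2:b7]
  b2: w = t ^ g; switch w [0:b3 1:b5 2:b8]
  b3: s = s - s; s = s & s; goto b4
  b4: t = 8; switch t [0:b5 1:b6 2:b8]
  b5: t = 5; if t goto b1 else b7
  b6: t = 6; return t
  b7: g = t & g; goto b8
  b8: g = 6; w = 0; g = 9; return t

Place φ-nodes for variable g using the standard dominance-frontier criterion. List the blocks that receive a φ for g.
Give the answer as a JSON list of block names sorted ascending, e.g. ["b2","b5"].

Answer: ["b8"]

Derivation:
idom tree: b1←b0 b2←b1 b3←b2 b4←b1 b5←b1 b6←b4 b7←b1 b8←b1
Dom at joins:
  b1: preds {b0,b5}: {b0} ∩ {b0,b1,b5} = {b0}; idom=b0
  b4: preds {b1,b3}: {b0,b1} ∩ {b0,b1,b2,b3} = {b0,b1}; idom=b1
  b5: preds {b2,b4}: {b0,b1,b2} ∩ {b0,b1,b4} = {b0,b1}; idom=b1
  b7: preds {b1,b5}: {b0,b1} ∩ {b0,b1,b5} = {b0,b1}; idom=b1
  b8: preds {b2,b4,b7}: {b0,b1,b2} ∩ {b0,b1,b4} ∩ {b0,b1,b7} = {b0,b1}; idom=b1

Frontier:
  join b1 pred b0: · stop@b0
  join b1 pred b5: b5→b1 stop@b0
  join b4 pred b1: · stop@b1
  join b4 pred b3: b3→b2 stop@b1
  join b5 pred b2: b2 stop@b1
  join b5 pred b4: b4 stop@b1
  join b7 pred b1: · stop@b1
  join b7 pred b5: b5 stop@b1
  join b8 pred b2: b2 stop@b1
  join b8 pred b4: b4 stop@b1
  join b8 pred b7: b7 stop@b1
  b0 → ∅
  b1 → {b1}
  b2 → {b4,b5,b8}
  b3 → {b4}
  b4 → {b5,b8}
  b5 → {b1,b7}
  b6 → ∅
  b7 → {b8}
  b8 → ∅

φ for g: defs {b0,b7,b8}
  DF⁺ = {b8}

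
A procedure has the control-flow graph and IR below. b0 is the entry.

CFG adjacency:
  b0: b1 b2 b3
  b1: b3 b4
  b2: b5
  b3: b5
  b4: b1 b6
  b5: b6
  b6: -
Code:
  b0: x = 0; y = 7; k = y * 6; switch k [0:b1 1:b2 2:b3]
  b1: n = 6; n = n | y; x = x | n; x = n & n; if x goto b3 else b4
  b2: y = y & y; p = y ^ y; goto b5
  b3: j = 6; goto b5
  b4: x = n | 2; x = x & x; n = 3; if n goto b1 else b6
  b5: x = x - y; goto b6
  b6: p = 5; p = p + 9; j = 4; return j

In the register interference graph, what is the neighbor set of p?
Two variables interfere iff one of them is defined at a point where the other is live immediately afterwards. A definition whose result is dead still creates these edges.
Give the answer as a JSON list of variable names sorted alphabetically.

Block summaries:
  b0: {k,x,y} / ∅
  b1: {n,x} / {x,y}
  b2: {p,y} / {y}
  b3: {j} / ∅
  b4: {n,x} / {n}
  b5: {x} / {x,y}
  b6: {j,p} / ∅

Liveness:
  live b0: ∅→{x,y}
  live b1: {x,y}→{n,x,y}
  live b2: {x,y}→{x,y}
  live b3: {x,y}→{x,y}
  live b4: {n,y}→{x,y}
  live b5: {x,y}→∅
  live b6: ∅→∅

Interference:
  j — {x,y}
  k — {x,y}
  n — {x,y}
  p — {x,y}
  x — {j,k,n,p,y}
  y — {j,k,n,p,x}

N(p) = ["x", "y"]

Answer: ["x", "y"]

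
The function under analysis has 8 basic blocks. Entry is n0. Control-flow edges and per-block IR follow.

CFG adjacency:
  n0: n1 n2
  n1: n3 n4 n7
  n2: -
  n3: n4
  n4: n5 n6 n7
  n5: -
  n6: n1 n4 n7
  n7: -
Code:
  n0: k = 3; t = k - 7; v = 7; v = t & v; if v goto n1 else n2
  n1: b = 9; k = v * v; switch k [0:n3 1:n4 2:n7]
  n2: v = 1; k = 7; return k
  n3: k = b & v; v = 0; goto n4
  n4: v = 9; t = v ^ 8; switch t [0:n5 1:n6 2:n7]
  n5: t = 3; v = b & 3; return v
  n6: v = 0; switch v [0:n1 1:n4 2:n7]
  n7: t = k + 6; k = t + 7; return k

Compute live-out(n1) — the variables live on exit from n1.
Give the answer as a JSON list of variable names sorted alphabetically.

Block summaries:
  n0: def={k,t,v} ue=∅
  n1: def={b,k} ue={v}
  n2: def={k,v} ue=∅
  n3: def={k,v} ue={b,v}
  n4: def={t,v} ue=∅
  n5: def={t,v} ue={b}
  n6: def={v} ue=∅
  n7: def={k,t} ue={k}

Backward fixpoint:
  live n0: ∅→{v}
  live n1: {v}→{b,k,v}
  live n2: ∅→∅
  live n3: {b,v}→{b,k}
  live n4: {b,k}→{b,k}
  live n5: {b}→∅
  live n6: {b,k}→{b,k,v}
  live n7: {k}→∅

live-out(n1) = ["b", "k", "v"]

Answer: ["b", "k", "v"]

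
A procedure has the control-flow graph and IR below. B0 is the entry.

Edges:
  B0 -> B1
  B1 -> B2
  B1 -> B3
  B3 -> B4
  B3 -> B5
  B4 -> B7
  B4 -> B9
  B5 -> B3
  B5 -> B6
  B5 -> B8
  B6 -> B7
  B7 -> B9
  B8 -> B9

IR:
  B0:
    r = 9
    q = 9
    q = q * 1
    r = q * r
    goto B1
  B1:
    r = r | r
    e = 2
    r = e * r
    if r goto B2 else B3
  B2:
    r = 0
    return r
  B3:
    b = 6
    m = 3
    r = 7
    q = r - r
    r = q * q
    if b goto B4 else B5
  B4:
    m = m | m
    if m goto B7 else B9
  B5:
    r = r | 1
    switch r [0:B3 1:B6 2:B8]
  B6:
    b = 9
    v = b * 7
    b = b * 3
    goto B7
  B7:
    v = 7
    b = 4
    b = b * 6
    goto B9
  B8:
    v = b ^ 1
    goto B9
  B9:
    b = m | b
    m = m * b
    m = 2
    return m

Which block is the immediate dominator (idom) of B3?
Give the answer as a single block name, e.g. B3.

idom tree: B1←B0 B2←B1 B3←B1 B4←B3 B5←B3 B6←B5 B7←B3 B8←B5 B9←B3
Dom∩ at merges:
  B3: preds {B1,B5}: {B0,B1} ∩ {B0,B1,B3,B5} = {B0,B1}; idom=B1
  B7: preds {B4,B6}: {B0,B1,B3,B4} ∩ {B0,B1,B3,B5,B6} = {B0,B1,B3}; idom=B3
  B9: preds {B4,B7,B8}: {B0,B1,B3,B4} ∩ {B0,B1,B3,B7} ∩ {B0,B1,B3,B5,B8} = {B0,B1,B3}; idom=B3

idom(B3) = B1

Answer: B1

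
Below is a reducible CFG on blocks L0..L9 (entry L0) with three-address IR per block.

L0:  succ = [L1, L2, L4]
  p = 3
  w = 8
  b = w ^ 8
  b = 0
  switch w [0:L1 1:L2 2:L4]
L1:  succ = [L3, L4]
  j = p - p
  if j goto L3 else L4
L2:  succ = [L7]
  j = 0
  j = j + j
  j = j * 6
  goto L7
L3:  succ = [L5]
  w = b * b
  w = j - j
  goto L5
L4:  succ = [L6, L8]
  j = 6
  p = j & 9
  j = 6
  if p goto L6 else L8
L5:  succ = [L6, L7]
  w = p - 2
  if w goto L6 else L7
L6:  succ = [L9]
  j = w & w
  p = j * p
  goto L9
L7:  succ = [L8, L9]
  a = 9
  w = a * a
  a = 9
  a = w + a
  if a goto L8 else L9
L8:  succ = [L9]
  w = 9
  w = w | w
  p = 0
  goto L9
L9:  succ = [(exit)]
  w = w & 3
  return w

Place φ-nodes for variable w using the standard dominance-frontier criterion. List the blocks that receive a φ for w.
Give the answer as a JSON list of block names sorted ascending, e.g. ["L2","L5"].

Answer: ["L6", "L7", "L8", "L9"]

Working:
idom tree: L1←L0 L2←L0 L3←L1 L4←L0 L5←L3 L6←L0 L7←L0 L8←L0 L9←L0
Join-block Dom:
  L4: preds {L0,L1}: {L0} ∩ {L0,L1} = {L0}; idom=L0
  L6: preds {L4,L5}: {L0,L4} ∩ {L0,L1,L3,L5} = {L0}; idom=L0
  L7: preds {L2,L5}: {L0,L2} ∩ {L0,L1,L3,L5} = {L0}; idom=L0
  L8: preds {L4,L7}: {L0,L4} ∩ {L0,L7} = {L0}; idom=L0
  L9: preds {L6,L7,L8}: {L0,L6} ∩ {L0,L7} ∩ {L0,L8} = {L0}; idom=L0

Frontier:
  L4←L0: walk · to L0
  L4←L1: walk L1 to L0
  L6←L4: walk L4 to L0
  L6←L5: walk L5→L3→L1 to L0
  L7←L2: walk L2 to L0
  L7←L5: walk L5→L3→L1 to L0
  L8←L4: walk L4 to L0
  L8←L7: walk L7 to L0
  L9←L6: walk L6 to L0
  L9←L7: walk L7 to L0
  L9←L8: walk L8 to L0
  L0: DF=∅
  L1: DF={L4,L6,L7}
  L2: DF={L7}
  L3: DF={L6,L7}
  L4: DF={L6,L8}
  L5: DF={L6,L7}
  L6: DF={L9}
  L7: DF={L8,L9}
  L8: DF={L9}
  L9: DF=∅

φ for w: defs {L0,L3,L5,L7,L8,L9}
  DF⁺ = {L6,L7,L8,L9}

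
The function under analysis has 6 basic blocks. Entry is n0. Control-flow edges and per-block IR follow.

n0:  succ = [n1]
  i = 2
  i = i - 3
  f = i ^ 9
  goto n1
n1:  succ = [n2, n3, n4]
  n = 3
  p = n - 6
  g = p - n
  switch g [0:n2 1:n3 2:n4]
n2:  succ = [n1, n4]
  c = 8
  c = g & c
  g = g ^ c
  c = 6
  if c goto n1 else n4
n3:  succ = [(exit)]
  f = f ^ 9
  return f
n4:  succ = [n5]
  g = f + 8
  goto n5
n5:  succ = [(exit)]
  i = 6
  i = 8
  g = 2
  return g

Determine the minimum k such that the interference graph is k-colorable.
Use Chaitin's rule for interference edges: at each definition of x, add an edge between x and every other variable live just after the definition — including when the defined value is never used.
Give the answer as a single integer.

Answer: 3

Working:
def/use:
  n0: def={f,i} ue=∅
  n1: def={g,n,p} ue=∅
  n2: def={c,g} ue={g}
  n3: def={f} ue={f}
  n4: def={g} ue={f}
  n5: def={g,i} ue=∅

Liveness:
  n0 li=∅ lo={f}
  n1 li={f} lo={f,g}
  n2 li={f,g} lo={f}
  n3 li={f} lo=∅
  n4 li={f} lo=∅
  n5 li=∅ lo=∅

Conflict graph:
  c — {f,g}
  f — {c,g,n,p}
  g — {c,f}
  i — ∅
  n — {f,p}
  p — {f,n}

Chromatic number:
  clique {c,f,g} ⇒ need ≥ 3
  3-colouring: r0={f,i}  r1={c,n}  r2={g,p}
  χ = 3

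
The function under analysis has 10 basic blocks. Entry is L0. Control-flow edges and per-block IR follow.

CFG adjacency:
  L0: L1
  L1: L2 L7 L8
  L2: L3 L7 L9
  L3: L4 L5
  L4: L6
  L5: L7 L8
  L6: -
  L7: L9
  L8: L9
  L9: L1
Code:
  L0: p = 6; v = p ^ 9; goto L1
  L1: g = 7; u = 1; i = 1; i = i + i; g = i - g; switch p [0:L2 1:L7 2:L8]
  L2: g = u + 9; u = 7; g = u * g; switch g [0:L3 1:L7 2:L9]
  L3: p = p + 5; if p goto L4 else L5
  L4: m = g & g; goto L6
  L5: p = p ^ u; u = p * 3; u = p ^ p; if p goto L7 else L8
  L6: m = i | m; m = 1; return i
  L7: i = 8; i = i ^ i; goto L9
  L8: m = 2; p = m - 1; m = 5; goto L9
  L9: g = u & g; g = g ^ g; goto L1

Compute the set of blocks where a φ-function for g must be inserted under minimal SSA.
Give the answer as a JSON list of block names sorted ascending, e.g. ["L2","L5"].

idom tree: L1←L0 L2←L1 L3←L2 L4←L3 L5←L3 L6←L4 L7←L1 L8←L1 L9←L1
Dom∩ at merges:
  L1: preds {L0,L9}: {L0} ∩ {L0,L1,L9} = {L0}; idom=L0
  L7: preds {L1,L2,L5}: {L0,L1} ∩ {L0,L1,L2} ∩ {L0,L1,L2,L3,L5} = {L0,L1}; idom=L1
  L8: preds {L1,L5}: {L0,L1} ∩ {L0,L1,L2,L3,L5} = {L0,L1}; idom=L1
  L9: preds {L2,L7,L8}: {L0,L1,L2} ∩ {L0,L1,L7} ∩ {L0,L1,L8} = {L0,L1}; idom=L1

Frontier:
  join L1 pred L0: · stop@L0
  join L1 pred L9: L9→L1 stop@L0
  join L7 pred L1: · stop@L1
  join L7 pred L2: L2 stop@L1
  join L7 pred L5: L5→L3→L2 stop@L1
  join L8 pred L1: · stop@L1
  join L8 pred L5: L5→L3→L2 stop@L1
  join L9 pred L2: L2 stop@L1
  join L9 pred L7: L7 stop@L1
  join L9 pred L8: L8 stop@L1
  L0 → ∅
  L1 → {L1}
  L2 → {L7,L8,L9}
  L3 → {L7,L8}
  L4 → ∅
  L5 → {L7,L8}
  L6 → ∅
  L7 → {L9}
  L8 → {L9}
  L9 → {L1}

φ for g: defs {L1,L2,L9}
  DF⁺ = {L1,L7,L8,L9}

Answer: ["L1", "L7", "L8", "L9"]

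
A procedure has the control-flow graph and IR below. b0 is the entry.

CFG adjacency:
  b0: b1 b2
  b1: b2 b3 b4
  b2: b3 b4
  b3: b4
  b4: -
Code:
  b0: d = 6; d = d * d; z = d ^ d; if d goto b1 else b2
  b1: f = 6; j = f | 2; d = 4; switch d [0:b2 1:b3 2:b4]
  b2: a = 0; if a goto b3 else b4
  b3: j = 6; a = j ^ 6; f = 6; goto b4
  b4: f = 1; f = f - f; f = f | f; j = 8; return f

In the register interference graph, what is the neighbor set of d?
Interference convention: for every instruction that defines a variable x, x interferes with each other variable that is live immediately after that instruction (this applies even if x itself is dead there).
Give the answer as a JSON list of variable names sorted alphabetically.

Answer: ["z"]

Derivation:
Block summaries:
  b0 def {d,z} use ∅
  b1 def {d,f,j} use ∅
  b2 def {a} use ∅
  b3 def {a,f,j} use ∅
  b4 def {f,j} use ∅

Backward fixpoint:
  b0: in=∅ out=∅
  b1: in=∅ out=∅
  b2: in=∅ out=∅
  b3: in=∅ out=∅
  b4: in=∅ out=∅

Interference:
  a — ∅
  d — {z}
  f — {j}
  j — {f}
  z — {d}

N(d) = ["z"]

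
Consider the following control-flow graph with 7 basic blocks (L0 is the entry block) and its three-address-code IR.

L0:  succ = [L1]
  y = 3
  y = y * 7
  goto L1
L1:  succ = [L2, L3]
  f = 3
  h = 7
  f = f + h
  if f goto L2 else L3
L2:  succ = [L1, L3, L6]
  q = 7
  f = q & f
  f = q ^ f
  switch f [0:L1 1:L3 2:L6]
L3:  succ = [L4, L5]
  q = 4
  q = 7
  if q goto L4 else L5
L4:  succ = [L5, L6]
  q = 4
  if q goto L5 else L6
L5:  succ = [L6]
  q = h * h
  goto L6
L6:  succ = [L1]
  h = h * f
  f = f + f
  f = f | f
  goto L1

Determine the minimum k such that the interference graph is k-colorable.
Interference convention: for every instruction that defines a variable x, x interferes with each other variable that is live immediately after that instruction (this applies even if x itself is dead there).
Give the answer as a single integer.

Block summaries:
  L0 def {y} use ∅
  L1 def {f,h} use ∅
  L2 def {f,q} use {f}
  L3 def {q} use ∅
  L4 def {q} use ∅
  L5 def {q} use {h}
  L6 def {f,h} use {f,h}

Backward fixpoint:
  live L0: ∅→∅
  live L1: ∅→{f,h}
  live L2: {f,h}→{f,h}
  live L3: {f,h}→{f,h}
  live L4: {f,h}→{f,h}
  live L5: {f,h}→{f,h}
  live L6: {f,h}→∅

Interfere edges:
  f: {h,q}
  h: {f,q}
  q: {f,h}
  y: ∅

Registers:
  clique {f,h,q} ⇒ need ≥ 3
  assign f→r0 h→r1 q→r2 y→r0 — no edge inside a register ⇒ χ ≤ 3
  χ = 3

Answer: 3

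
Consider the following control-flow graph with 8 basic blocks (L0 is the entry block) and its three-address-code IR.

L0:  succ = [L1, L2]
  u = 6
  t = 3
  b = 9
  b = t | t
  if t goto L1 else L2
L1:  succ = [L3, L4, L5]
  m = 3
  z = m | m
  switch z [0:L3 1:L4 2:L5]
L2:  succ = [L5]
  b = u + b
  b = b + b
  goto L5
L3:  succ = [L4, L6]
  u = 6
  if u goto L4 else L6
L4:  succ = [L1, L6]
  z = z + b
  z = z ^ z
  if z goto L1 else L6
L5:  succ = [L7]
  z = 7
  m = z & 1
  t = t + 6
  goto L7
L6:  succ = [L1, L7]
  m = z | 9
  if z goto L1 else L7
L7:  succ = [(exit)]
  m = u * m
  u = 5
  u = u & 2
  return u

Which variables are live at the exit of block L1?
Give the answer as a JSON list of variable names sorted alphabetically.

Answer: ["b", "t", "u", "z"]

Analysis:
def/use:
  L0: {b,t,u} / ∅
  L1: {m,z} / ∅
  L2: {b} / {b,u}
  L3: {u} / ∅
  L4: {z} / {b,z}
  L5: {m,t,z} / {t}
  L6: {m} / {z}
  L7: {m,u} / {m,u}

Live sets:
  L0: in=∅ out={b,t,u}
  L1: in={b,t,u} out={b,t,u,z}
  L2: in={b,t,u} out={t,u}
  L3: in={b,t,z} out={b,t,u,z}
  L4: in={b,t,u,z} out={b,t,u,z}
  L5: in={t,u} out={m,u}
  L6: in={b,t,u,z} out={b,m,t,u}
  L7: in={m,u} out=∅

live-out(L1) = ["b", "t", "u", "z"]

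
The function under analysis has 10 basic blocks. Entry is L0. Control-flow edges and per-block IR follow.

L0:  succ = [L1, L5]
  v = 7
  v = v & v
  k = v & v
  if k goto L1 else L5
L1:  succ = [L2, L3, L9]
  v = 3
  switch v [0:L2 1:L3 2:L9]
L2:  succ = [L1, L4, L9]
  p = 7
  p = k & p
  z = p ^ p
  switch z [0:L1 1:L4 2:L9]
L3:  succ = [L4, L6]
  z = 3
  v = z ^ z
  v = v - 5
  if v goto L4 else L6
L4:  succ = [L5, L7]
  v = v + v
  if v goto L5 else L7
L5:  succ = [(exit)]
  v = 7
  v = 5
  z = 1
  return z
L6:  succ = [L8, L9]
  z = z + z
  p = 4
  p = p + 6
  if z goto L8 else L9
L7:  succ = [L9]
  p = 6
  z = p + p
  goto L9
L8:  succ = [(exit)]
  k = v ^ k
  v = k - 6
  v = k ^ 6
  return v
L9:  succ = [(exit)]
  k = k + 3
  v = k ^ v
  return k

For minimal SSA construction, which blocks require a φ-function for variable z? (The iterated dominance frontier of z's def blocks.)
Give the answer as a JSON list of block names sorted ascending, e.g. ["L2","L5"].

idom tree: L1←L0 L2←L1 L3←L1 L4←L1 L5←L0 L6←L3 L7←L4 L8←L6 L9←L1
Join-block Dom:
  L1: preds {L0,L2}: {L0} ∩ {L0,L1,L2} = {L0}; idom=L0
  L4: preds {L2,L3}: {L0,L1,L2} ∩ {L0,L1,L3} = {L0,L1}; idom=L1
  L5: preds {L0,L4}: {L0} ∩ {L0,L1,L4} = {L0}; idom=L0
  L9: preds {L1,L2,L6,L7}: {L0,L1} ∩ {L0,L1,L2} ∩ {L0,L1,L3,L6} ∩ {L0,L1,L4,L7} = {L0,L1}; idom=L1

DF derivation:
  join L1 pred L0: · stop@L0
  join L1 pred L2: L2→L1 stop@L0
  join L4 pred L2: L2 stop@L1
  join L4 pred L3: L3 stop@L1
  join L5 pred L0: · stop@L0
  join L5 pred L4: L4→L1 stop@L0
  join L9 pred L1: · stop@L1
  join L9 pred L2: L2 stop@L1
  join L9 pred L6: L6→L3 stop@L1
  join L9 pred L7: L7→L4 stop@L1
  L0: DF=∅
  L1: DF={L1,L5}
  L2: DF={L1,L4,L9}
  L3: DF={L4,L9}
  L4: DF={L5,L9}
  L5: DF=∅
  L6: DF={L9}
  L7: DF={L9}
  L8: DF=∅
  L9: DF=∅

φ for z: defs {L2,L3,L5,L6,L7}
  DF⁺ = {L1,L4,L5,L9}

Answer: ["L1", "L4", "L5", "L9"]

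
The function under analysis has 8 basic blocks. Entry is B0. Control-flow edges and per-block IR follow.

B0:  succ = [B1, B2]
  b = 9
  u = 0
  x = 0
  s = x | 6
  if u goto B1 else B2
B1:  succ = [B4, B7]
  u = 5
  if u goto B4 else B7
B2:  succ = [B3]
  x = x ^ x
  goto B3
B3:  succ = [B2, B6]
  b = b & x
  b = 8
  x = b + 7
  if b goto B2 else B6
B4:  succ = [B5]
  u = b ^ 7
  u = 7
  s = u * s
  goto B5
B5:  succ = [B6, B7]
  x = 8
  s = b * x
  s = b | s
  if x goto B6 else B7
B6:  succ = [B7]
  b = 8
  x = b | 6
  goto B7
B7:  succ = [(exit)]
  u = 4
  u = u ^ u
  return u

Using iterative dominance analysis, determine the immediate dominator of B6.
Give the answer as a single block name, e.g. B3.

idom tree: B1←B0 B2←B0 B3←B2 B4←B1 B5←B4 B6←B0 B7←B0
Dom∩ at merges:
  B2: preds {B0,B3}: {B0} ∩ {B0,B2,B3} = {B0}; idom=B0
  B6: preds {B3,B5}: {B0,B2,B3} ∩ {B0,B1,B4,B5} = {B0}; idom=B0
  B7: preds {B1,B5,B6}: {B0,B1} ∩ {B0,B1,B4,B5} ∩ {B0,B6} = {B0}; idom=B0

idom(B6) = B0

Answer: B0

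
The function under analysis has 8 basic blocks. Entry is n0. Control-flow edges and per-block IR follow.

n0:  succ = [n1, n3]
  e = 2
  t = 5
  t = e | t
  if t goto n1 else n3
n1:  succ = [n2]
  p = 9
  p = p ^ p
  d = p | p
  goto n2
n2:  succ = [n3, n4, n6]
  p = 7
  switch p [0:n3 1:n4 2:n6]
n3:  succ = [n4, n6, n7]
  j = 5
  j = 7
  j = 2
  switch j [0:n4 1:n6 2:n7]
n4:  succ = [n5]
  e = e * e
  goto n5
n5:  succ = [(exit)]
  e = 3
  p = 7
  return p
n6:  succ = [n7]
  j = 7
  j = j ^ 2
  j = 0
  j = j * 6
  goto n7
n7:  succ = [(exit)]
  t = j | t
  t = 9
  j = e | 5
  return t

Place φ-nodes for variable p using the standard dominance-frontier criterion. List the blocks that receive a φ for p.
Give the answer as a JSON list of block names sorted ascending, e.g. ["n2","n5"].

Answer: ["n3", "n4", "n6", "n7"]

Derivation:
idom tree: n1←n0 n2←n1 n3←n0 n4←n0 n5←n4 n6←n0 n7←n0
Dom∩ at merges:
  n3: preds {n0,n2}: {n0} ∩ {n0,n1,n2} = {n0}; idom=n0
  n4: preds {n2,n3}: {n0,n1,n2} ∩ {n0,n3} = {n0}; idom=n0
  n6: preds {n2,n3}: {n0,n1,n2} ∩ {n0,n3} = {n0}; idom=n0
  n7: preds {n3,n6}: {n0,n3} ∩ {n0,n6} = {n0}; idom=n0

DF walk-up:
  n3←n0: walk · to n0
  n3←n2: walk n2→n1 to n0
  n4←n2: walk n2→n1 to n0
  n4←n3: walk n3 to n0
  n6←n2: walk n2→n1 to n0
  n6←n3: walk n3 to n0
  n7←n3: walk n3 to n0
  n7←n6: walk n6 to n0
  n0 → ∅
  n1 → {n3,n4,n6}
  n2 → {n3,n4,n6}
  n3 → {n4,n6,n7}
  n4 → ∅
  n5 → ∅
  n6 → {n7}
  n7 → ∅

φ for p: defs {n1,n2,n5}
  DF⁺ = {n3,n4,n6,n7}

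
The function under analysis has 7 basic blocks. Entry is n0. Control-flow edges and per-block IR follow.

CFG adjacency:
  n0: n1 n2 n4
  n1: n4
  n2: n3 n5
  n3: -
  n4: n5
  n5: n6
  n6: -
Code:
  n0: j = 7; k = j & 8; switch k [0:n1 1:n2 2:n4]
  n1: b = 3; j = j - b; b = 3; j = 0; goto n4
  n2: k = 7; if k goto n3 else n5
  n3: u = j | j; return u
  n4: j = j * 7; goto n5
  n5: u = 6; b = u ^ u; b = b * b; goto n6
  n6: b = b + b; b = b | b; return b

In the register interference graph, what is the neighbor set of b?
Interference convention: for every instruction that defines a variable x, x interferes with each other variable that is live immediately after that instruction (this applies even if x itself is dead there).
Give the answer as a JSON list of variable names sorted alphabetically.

Block summaries:
  n0: {j,k} / ∅
  n1: {b,j} / {j}
  n2: {k} / ∅
  n3: {u} / {j}
  n4: {j} / {j}
  n5: {b,u} / ∅
  n6: {b} / {b}

Backward fixpoint:
  n0: in=∅ out={j}
  n1: in={j} out={j}
  n2: in={j} out={j}
  n3: in={j} out=∅
  n4: in={j} out=∅
  n5: in=∅ out={b}
  n6: in={b} out=∅

Interference:
  b: {j}
  j: {b,k}
  k: {j}
  u: ∅

N(b) = ["j"]

Answer: ["j"]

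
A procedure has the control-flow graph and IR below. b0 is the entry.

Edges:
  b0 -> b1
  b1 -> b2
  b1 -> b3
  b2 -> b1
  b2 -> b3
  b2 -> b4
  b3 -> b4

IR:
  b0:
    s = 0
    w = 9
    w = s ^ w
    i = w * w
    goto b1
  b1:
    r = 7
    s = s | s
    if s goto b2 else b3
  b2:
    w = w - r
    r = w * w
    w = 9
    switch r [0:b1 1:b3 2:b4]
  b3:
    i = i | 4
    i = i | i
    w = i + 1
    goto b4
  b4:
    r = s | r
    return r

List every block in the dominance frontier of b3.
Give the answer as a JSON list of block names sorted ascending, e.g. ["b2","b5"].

Answer: ["b4"]

Derivation:
idom tree: b1←b0 b2←b1 b3←b1 b4←b1
Dom at joins:
  b1: preds {b0,b2}: {b0} ∩ {b0,b1,b2} = {b0}; idom=b0
  b3: preds {b1,b2}: {b0,b1} ∩ {b0,b1,b2} = {b0,b1}; idom=b1
  b4: preds {b2,b3}: {b0,b1,b2} ∩ {b0,b1,b3} = {b0,b1}; idom=b1

DF walk-up:
  join b1 pred b0: · stop@b0
  join b1 pred b2: b2→b1 stop@b0
  join b3 pred b1: · stop@b1
  join b3 pred b2: b2 stop@b1
  join b4 pred b2: b2 stop@b1
  join b4 pred b3: b3 stop@b1
  b0 → ∅
  b1 → {b1}
  b2 → {b1,b3,b4}
  b3 → {b4}
  b4 → ∅

DF(b3) = ["b4"]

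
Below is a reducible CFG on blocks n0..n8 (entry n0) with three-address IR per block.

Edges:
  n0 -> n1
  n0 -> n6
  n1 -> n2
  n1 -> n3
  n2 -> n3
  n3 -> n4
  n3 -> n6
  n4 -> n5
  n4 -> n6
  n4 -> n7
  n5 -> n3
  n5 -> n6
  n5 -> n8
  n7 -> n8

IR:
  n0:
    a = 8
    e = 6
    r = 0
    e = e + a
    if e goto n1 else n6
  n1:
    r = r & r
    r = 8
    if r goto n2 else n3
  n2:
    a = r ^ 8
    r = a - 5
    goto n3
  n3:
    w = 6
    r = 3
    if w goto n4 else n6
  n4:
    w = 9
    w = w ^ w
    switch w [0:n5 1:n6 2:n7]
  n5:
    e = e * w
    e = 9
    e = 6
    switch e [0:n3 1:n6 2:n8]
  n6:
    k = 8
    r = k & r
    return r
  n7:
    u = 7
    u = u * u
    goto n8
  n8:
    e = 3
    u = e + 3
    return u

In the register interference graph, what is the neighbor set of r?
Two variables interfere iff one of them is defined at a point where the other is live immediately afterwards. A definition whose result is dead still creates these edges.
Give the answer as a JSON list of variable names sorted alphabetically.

Answer: ["a", "e", "k", "w"]

Analysis:
def/use:
  n0: def={a,e,r} ue=∅
  n1: def={r} ue={r}
  n2: def={a,r} ue={r}
  n3: def={r,w} ue=∅
  n4: def={w} ue=∅
  n5: def={e} ue={e,w}
  n6: def={k,r} ue={r}
  n7: def={u} ue=∅
  n8: def={e,u} ue=∅

Liveness:
  n0: in=∅ out={e,r}
  n1: in={e,r} out={e,r}
  n2: in={e,r} out={e}
  n3: in={e} out={e,r}
  n4: in={e,r} out={e,r,w}
  n5: in={e,r,w} out={e,r}
  n6: in={r} out=∅
  n7: in=∅ out=∅
  n8: in=∅ out=∅

Interfere edges:
  a — {e,r}
  e — {a,r,w}
  k — {r}
  r — {a,e,k,w}
  u — ∅
  w — {e,r}

N(r) = ["a", "e", "k", "w"]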